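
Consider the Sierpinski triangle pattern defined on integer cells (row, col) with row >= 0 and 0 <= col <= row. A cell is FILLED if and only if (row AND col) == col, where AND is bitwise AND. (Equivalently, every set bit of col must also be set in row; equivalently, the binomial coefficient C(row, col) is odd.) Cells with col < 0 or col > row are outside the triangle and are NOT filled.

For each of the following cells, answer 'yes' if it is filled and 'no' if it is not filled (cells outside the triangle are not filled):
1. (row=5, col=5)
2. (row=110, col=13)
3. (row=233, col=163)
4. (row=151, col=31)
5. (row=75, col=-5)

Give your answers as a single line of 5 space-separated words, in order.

Answer: yes no no no no

Derivation:
(5,5): row=0b101, col=0b101, row AND col = 0b101 = 5; 5 == 5 -> filled
(110,13): row=0b1101110, col=0b1101, row AND col = 0b1100 = 12; 12 != 13 -> empty
(233,163): row=0b11101001, col=0b10100011, row AND col = 0b10100001 = 161; 161 != 163 -> empty
(151,31): row=0b10010111, col=0b11111, row AND col = 0b10111 = 23; 23 != 31 -> empty
(75,-5): col outside [0, 75] -> not filled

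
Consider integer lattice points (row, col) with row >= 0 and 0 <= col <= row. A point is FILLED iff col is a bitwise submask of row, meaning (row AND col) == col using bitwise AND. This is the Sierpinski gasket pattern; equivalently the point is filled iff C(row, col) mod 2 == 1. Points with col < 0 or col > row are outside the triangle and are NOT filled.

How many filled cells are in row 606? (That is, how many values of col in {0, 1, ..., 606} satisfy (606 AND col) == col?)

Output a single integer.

606 in binary = 1001011110
popcount(606) = number of 1-bits in 1001011110 = 6
A col c satisfies (606 AND c) == c iff every set bit of c is also set in 606; each of the 6 set bits of 606 can independently be on or off in c.
count = 2^6 = 64

Answer: 64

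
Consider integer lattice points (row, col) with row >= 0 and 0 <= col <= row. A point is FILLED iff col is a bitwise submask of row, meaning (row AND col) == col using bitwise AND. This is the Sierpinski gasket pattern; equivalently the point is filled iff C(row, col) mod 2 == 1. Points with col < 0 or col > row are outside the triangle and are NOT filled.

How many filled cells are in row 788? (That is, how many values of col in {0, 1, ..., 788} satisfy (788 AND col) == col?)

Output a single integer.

Answer: 16

Derivation:
788 in binary = 1100010100
popcount(788) = number of 1-bits in 1100010100 = 4
A col c satisfies (788 AND c) == c iff every set bit of c is also set in 788; each of the 4 set bits of 788 can independently be on or off in c.
count = 2^4 = 16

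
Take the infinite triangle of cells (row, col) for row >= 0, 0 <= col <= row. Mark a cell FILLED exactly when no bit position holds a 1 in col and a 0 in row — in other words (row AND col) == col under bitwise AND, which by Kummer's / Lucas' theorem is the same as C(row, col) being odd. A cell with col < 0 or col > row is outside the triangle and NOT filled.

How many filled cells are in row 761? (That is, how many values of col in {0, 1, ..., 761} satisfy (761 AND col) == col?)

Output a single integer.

761 in binary = 1011111001
popcount(761) = number of 1-bits in 1011111001 = 7
A col c satisfies (761 AND c) == c iff every set bit of c is also set in 761; each of the 7 set bits of 761 can independently be on or off in c.
count = 2^7 = 128

Answer: 128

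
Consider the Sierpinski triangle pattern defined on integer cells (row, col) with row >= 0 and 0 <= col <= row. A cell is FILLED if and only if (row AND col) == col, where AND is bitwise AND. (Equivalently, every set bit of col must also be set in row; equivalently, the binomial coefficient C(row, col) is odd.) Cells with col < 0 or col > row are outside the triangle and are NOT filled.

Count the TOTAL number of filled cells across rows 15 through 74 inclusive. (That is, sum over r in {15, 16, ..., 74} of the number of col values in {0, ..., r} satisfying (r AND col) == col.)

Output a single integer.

Answer: 738

Derivation:
r15=1111 pc4: +16 =16
r16=10000 pc1: +2 =18
r17=10001 pc2: +4 =22
r18=10010 pc2: +4 =26
r19=10011 pc3: +8 =34
r20=10100 pc2: +4 =38
r21=10101 pc3: +8 =46
r22=10110 pc3: +8 =54
r23=10111 pc4: +16 =70
r24=11000 pc2: +4 =74
r25=11001 pc3: +8 =82
r26=11010 pc3: +8 =90
r27=11011 pc4: +16 =106
r28=11100 pc3: +8 =114
r29=11101 pc4: +16 =130
r30=11110 pc4: +16 =146
r31=11111 pc5: +32 =178
r32=100000 pc1: +2 =180
r33=100001 pc2: +4 =184
r34=100010 pc2: +4 =188
r35=100011 pc3: +8 =196
r36=100100 pc2: +4 =200
r37=100101 pc3: +8 =208
r38=100110 pc3: +8 =216
r39=100111 pc4: +16 =232
r40=101000 pc2: +4 =236
r41=101001 pc3: +8 =244
r42=101010 pc3: +8 =252
r43=101011 pc4: +16 =268
r44=101100 pc3: +8 =276
r45=101101 pc4: +16 =292
r46=101110 pc4: +16 =308
r47=101111 pc5: +32 =340
r48=110000 pc2: +4 =344
r49=110001 pc3: +8 =352
r50=110010 pc3: +8 =360
r51=110011 pc4: +16 =376
r52=110100 pc3: +8 =384
r53=110101 pc4: +16 =400
r54=110110 pc4: +16 =416
r55=110111 pc5: +32 =448
r56=111000 pc3: +8 =456
r57=111001 pc4: +16 =472
r58=111010 pc4: +16 =488
r59=111011 pc5: +32 =520
r60=111100 pc4: +16 =536
r61=111101 pc5: +32 =568
r62=111110 pc5: +32 =600
r63=111111 pc6: +64 =664
r64=1000000 pc1: +2 =666
r65=1000001 pc2: +4 =670
r66=1000010 pc2: +4 =674
r67=1000011 pc3: +8 =682
r68=1000100 pc2: +4 =686
r69=1000101 pc3: +8 =694
r70=1000110 pc3: +8 =702
r71=1000111 pc4: +16 =718
r72=1001000 pc2: +4 =722
r73=1001001 pc3: +8 =730
r74=1001010 pc3: +8 =738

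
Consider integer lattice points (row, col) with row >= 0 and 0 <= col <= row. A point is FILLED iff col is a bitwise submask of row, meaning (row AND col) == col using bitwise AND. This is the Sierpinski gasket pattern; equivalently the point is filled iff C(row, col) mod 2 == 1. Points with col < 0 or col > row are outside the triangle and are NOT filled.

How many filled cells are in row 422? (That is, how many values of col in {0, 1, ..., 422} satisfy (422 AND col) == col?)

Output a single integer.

422 in binary = 110100110
popcount(422) = number of 1-bits in 110100110 = 5
A col c satisfies (422 AND c) == c iff every set bit of c is also set in 422; each of the 5 set bits of 422 can independently be on or off in c.
count = 2^5 = 32

Answer: 32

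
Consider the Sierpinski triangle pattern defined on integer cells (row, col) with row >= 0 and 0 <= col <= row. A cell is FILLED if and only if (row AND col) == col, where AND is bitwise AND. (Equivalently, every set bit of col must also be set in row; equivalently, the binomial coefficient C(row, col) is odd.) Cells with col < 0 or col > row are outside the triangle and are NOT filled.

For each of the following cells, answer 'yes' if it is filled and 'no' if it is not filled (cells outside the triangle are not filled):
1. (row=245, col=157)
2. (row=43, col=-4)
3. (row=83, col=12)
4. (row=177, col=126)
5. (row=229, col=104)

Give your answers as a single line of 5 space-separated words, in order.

(245,157): row=0b11110101, col=0b10011101, row AND col = 0b10010101 = 149; 149 != 157 -> empty
(43,-4): col outside [0, 43] -> not filled
(83,12): row=0b1010011, col=0b1100, row AND col = 0b0 = 0; 0 != 12 -> empty
(177,126): row=0b10110001, col=0b1111110, row AND col = 0b110000 = 48; 48 != 126 -> empty
(229,104): row=0b11100101, col=0b1101000, row AND col = 0b1100000 = 96; 96 != 104 -> empty

Answer: no no no no no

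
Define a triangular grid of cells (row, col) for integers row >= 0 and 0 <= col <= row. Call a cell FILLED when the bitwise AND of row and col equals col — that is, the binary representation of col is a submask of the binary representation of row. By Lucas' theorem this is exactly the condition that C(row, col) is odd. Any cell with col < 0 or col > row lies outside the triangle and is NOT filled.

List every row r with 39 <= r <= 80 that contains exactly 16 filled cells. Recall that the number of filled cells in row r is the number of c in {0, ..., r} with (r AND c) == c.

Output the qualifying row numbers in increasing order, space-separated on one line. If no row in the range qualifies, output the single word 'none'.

Row r has 2^popcount(r) filled cells, so we need popcount(r) = log2(16) = 4.
Scan r = 39..80 and keep those with exactly 4 one-bits:
r=39=100111 popcount=4 -> KEEP
r=40=101000 popcount=2 -> skip
r=41=101001 popcount=3 -> skip
r=42=101010 popcount=3 -> skip
r=43=101011 popcount=4 -> KEEP
r=44=101100 popcount=3 -> skip
r=45=101101 popcount=4 -> KEEP
r=46=101110 popcount=4 -> KEEP
r=47=101111 popcount=5 -> skip
r=48=110000 popcount=2 -> skip
r=49=110001 popcount=3 -> skip
r=50=110010 popcount=3 -> skip
r=51=110011 popcount=4 -> KEEP
r=52=110100 popcount=3 -> skip
r=53=110101 popcount=4 -> KEEP
r=54=110110 popcount=4 -> KEEP
r=55=110111 popcount=5 -> skip
r=56=111000 popcount=3 -> skip
r=57=111001 popcount=4 -> KEEP
r=58=111010 popcount=4 -> KEEP
r=59=111011 popcount=5 -> skip
r=60=111100 popcount=4 -> KEEP
r=61=111101 popcount=5 -> skip
r=62=111110 popcount=5 -> skip
r=63=111111 popcount=6 -> skip
r=64=1000000 popcount=1 -> skip
r=65=1000001 popcount=2 -> skip
r=66=1000010 popcount=2 -> skip
r=67=1000011 popcount=3 -> skip
r=68=1000100 popcount=2 -> skip
r=69=1000101 popcount=3 -> skip
r=70=1000110 popcount=3 -> skip
r=71=1000111 popcount=4 -> KEEP
r=72=1001000 popcount=2 -> skip
r=73=1001001 popcount=3 -> skip
r=74=1001010 popcount=3 -> skip
r=75=1001011 popcount=4 -> KEEP
r=76=1001100 popcount=3 -> skip
r=77=1001101 popcount=4 -> KEEP
r=78=1001110 popcount=4 -> KEEP
r=79=1001111 popcount=5 -> skip
r=80=1010000 popcount=2 -> skip
Kept rows: 39 43 45 46 51 53 54 57 58 60 71 75 77 78

Answer: 39 43 45 46 51 53 54 57 58 60 71 75 77 78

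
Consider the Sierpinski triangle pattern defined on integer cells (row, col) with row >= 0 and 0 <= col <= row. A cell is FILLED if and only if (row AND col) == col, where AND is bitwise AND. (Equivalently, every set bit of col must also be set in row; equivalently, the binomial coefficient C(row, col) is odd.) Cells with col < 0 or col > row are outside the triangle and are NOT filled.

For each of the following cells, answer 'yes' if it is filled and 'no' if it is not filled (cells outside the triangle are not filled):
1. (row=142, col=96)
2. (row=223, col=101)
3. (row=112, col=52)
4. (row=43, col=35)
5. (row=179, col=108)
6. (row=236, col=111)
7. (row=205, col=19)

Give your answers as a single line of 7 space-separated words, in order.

Answer: no no no yes no no no

Derivation:
(142,96): row=0b10001110, col=0b1100000, row AND col = 0b0 = 0; 0 != 96 -> empty
(223,101): row=0b11011111, col=0b1100101, row AND col = 0b1000101 = 69; 69 != 101 -> empty
(112,52): row=0b1110000, col=0b110100, row AND col = 0b110000 = 48; 48 != 52 -> empty
(43,35): row=0b101011, col=0b100011, row AND col = 0b100011 = 35; 35 == 35 -> filled
(179,108): row=0b10110011, col=0b1101100, row AND col = 0b100000 = 32; 32 != 108 -> empty
(236,111): row=0b11101100, col=0b1101111, row AND col = 0b1101100 = 108; 108 != 111 -> empty
(205,19): row=0b11001101, col=0b10011, row AND col = 0b1 = 1; 1 != 19 -> empty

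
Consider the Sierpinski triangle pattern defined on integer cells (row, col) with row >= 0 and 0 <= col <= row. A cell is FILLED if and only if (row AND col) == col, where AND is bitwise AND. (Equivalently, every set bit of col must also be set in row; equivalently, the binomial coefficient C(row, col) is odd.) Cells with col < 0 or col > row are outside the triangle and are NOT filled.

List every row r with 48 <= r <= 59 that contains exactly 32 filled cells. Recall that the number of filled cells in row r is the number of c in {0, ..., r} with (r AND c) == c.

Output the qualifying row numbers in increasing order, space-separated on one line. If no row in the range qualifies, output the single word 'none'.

Row r has 2^popcount(r) filled cells, so we need popcount(r) = log2(32) = 5.
Scan r = 48..59 and keep those with exactly 5 one-bits:
r=48=110000 popcount=2 -> skip
r=49=110001 popcount=3 -> skip
r=50=110010 popcount=3 -> skip
r=51=110011 popcount=4 -> skip
r=52=110100 popcount=3 -> skip
r=53=110101 popcount=4 -> skip
r=54=110110 popcount=4 -> skip
r=55=110111 popcount=5 -> KEEP
r=56=111000 popcount=3 -> skip
r=57=111001 popcount=4 -> skip
r=58=111010 popcount=4 -> skip
r=59=111011 popcount=5 -> KEEP
Kept rows: 55 59

Answer: 55 59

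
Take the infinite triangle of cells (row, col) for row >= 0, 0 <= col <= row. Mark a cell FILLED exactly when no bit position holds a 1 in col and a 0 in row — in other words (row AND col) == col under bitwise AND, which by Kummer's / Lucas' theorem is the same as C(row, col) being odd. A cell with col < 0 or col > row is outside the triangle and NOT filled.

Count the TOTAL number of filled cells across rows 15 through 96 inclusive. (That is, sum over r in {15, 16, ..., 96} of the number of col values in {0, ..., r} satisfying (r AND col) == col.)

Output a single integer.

Answer: 1154

Derivation:
r15=1111 pc4: +16 =16
r16=10000 pc1: +2 =18
r17=10001 pc2: +4 =22
r18=10010 pc2: +4 =26
r19=10011 pc3: +8 =34
r20=10100 pc2: +4 =38
r21=10101 pc3: +8 =46
r22=10110 pc3: +8 =54
r23=10111 pc4: +16 =70
r24=11000 pc2: +4 =74
r25=11001 pc3: +8 =82
r26=11010 pc3: +8 =90
r27=11011 pc4: +16 =106
r28=11100 pc3: +8 =114
r29=11101 pc4: +16 =130
r30=11110 pc4: +16 =146
r31=11111 pc5: +32 =178
r32=100000 pc1: +2 =180
r33=100001 pc2: +4 =184
r34=100010 pc2: +4 =188
r35=100011 pc3: +8 =196
r36=100100 pc2: +4 =200
r37=100101 pc3: +8 =208
r38=100110 pc3: +8 =216
r39=100111 pc4: +16 =232
r40=101000 pc2: +4 =236
r41=101001 pc3: +8 =244
r42=101010 pc3: +8 =252
r43=101011 pc4: +16 =268
r44=101100 pc3: +8 =276
r45=101101 pc4: +16 =292
r46=101110 pc4: +16 =308
r47=101111 pc5: +32 =340
r48=110000 pc2: +4 =344
r49=110001 pc3: +8 =352
r50=110010 pc3: +8 =360
r51=110011 pc4: +16 =376
r52=110100 pc3: +8 =384
r53=110101 pc4: +16 =400
r54=110110 pc4: +16 =416
r55=110111 pc5: +32 =448
r56=111000 pc3: +8 =456
r57=111001 pc4: +16 =472
r58=111010 pc4: +16 =488
r59=111011 pc5: +32 =520
r60=111100 pc4: +16 =536
r61=111101 pc5: +32 =568
r62=111110 pc5: +32 =600
r63=111111 pc6: +64 =664
r64=1000000 pc1: +2 =666
r65=1000001 pc2: +4 =670
r66=1000010 pc2: +4 =674
r67=1000011 pc3: +8 =682
r68=1000100 pc2: +4 =686
r69=1000101 pc3: +8 =694
r70=1000110 pc3: +8 =702
r71=1000111 pc4: +16 =718
r72=1001000 pc2: +4 =722
r73=1001001 pc3: +8 =730
r74=1001010 pc3: +8 =738
r75=1001011 pc4: +16 =754
r76=1001100 pc3: +8 =762
r77=1001101 pc4: +16 =778
r78=1001110 pc4: +16 =794
r79=1001111 pc5: +32 =826
r80=1010000 pc2: +4 =830
r81=1010001 pc3: +8 =838
r82=1010010 pc3: +8 =846
r83=1010011 pc4: +16 =862
r84=1010100 pc3: +8 =870
r85=1010101 pc4: +16 =886
r86=1010110 pc4: +16 =902
r87=1010111 pc5: +32 =934
r88=1011000 pc3: +8 =942
r89=1011001 pc4: +16 =958
r90=1011010 pc4: +16 =974
r91=1011011 pc5: +32 =1006
r92=1011100 pc4: +16 =1022
r93=1011101 pc5: +32 =1054
r94=1011110 pc5: +32 =1086
r95=1011111 pc6: +64 =1150
r96=1100000 pc2: +4 =1154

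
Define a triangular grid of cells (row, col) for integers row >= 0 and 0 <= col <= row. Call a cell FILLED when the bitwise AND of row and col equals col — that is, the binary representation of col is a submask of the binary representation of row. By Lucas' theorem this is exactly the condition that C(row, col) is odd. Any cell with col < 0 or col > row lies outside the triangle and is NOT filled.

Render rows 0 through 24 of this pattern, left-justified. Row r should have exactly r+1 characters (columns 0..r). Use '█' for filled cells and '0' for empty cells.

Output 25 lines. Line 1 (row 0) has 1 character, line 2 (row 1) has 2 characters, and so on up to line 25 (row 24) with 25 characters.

r0=0: █
r1=1: ██
r2=10: █0█
r3=11: ████
r4=100: █000█
r5=101: ██00██
r6=110: █0█0█0█
r7=111: ████████
r8=1000: █0000000█
r9=1001: ██000000██
r10=1010: █0█00000█0█
r11=1011: ████0000████
r12=1100: █000█000█000█
r13=1101: ██00██00██00██
r14=1110: █0█0█0█0█0█0█0█
r15=1111: ████████████████
r16=10000: █000000000000000█
r17=10001: ██00000000000000██
r18=10010: █0█0000000000000█0█
r19=10011: ████000000000000████
r20=10100: █000█00000000000█000█
r21=10101: ██00██0000000000██00██
r22=10110: █0█0█0█000000000█0█0█0█
r23=10111: ████████00000000████████
r24=11000: █0000000█0000000█0000000█

Answer: █
██
█0█
████
█000█
██00██
█0█0█0█
████████
█0000000█
██000000██
█0█00000█0█
████0000████
█000█000█000█
██00██00██00██
█0█0█0█0█0█0█0█
████████████████
█000000000000000█
██00000000000000██
█0█0000000000000█0█
████000000000000████
█000█00000000000█000█
██00██0000000000██00██
█0█0█0█000000000█0█0█0█
████████00000000████████
█0000000█0000000█0000000█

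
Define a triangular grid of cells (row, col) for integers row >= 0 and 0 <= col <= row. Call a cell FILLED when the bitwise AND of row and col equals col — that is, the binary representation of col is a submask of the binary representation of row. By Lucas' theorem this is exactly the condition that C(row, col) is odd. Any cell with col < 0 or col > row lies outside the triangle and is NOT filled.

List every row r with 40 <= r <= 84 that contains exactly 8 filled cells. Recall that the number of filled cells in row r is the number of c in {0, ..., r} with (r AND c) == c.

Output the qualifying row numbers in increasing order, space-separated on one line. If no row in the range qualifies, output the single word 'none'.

Answer: 41 42 44 49 50 52 56 67 69 70 73 74 76 81 82 84

Derivation:
Row r has 2^popcount(r) filled cells, so we need popcount(r) = log2(8) = 3.
Scan r = 40..84 and keep those with exactly 3 one-bits:
r=40=101000 popcount=2 -> skip
r=41=101001 popcount=3 -> KEEP
r=42=101010 popcount=3 -> KEEP
r=43=101011 popcount=4 -> skip
r=44=101100 popcount=3 -> KEEP
r=45=101101 popcount=4 -> skip
r=46=101110 popcount=4 -> skip
r=47=101111 popcount=5 -> skip
r=48=110000 popcount=2 -> skip
r=49=110001 popcount=3 -> KEEP
r=50=110010 popcount=3 -> KEEP
r=51=110011 popcount=4 -> skip
r=52=110100 popcount=3 -> KEEP
r=53=110101 popcount=4 -> skip
r=54=110110 popcount=4 -> skip
r=55=110111 popcount=5 -> skip
r=56=111000 popcount=3 -> KEEP
r=57=111001 popcount=4 -> skip
r=58=111010 popcount=4 -> skip
r=59=111011 popcount=5 -> skip
r=60=111100 popcount=4 -> skip
r=61=111101 popcount=5 -> skip
r=62=111110 popcount=5 -> skip
r=63=111111 popcount=6 -> skip
r=64=1000000 popcount=1 -> skip
r=65=1000001 popcount=2 -> skip
r=66=1000010 popcount=2 -> skip
r=67=1000011 popcount=3 -> KEEP
r=68=1000100 popcount=2 -> skip
r=69=1000101 popcount=3 -> KEEP
r=70=1000110 popcount=3 -> KEEP
r=71=1000111 popcount=4 -> skip
r=72=1001000 popcount=2 -> skip
r=73=1001001 popcount=3 -> KEEP
r=74=1001010 popcount=3 -> KEEP
r=75=1001011 popcount=4 -> skip
r=76=1001100 popcount=3 -> KEEP
r=77=1001101 popcount=4 -> skip
r=78=1001110 popcount=4 -> skip
r=79=1001111 popcount=5 -> skip
r=80=1010000 popcount=2 -> skip
r=81=1010001 popcount=3 -> KEEP
r=82=1010010 popcount=3 -> KEEP
r=83=1010011 popcount=4 -> skip
r=84=1010100 popcount=3 -> KEEP
Kept rows: 41 42 44 49 50 52 56 67 69 70 73 74 76 81 82 84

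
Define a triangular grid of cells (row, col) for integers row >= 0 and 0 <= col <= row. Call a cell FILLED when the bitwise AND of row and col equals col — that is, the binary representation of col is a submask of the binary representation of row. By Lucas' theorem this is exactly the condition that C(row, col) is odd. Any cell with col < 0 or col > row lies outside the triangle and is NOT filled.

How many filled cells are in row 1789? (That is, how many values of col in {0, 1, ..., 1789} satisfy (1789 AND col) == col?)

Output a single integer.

1789 in binary = 11011111101
popcount(1789) = number of 1-bits in 11011111101 = 9
A col c satisfies (1789 AND c) == c iff every set bit of c is also set in 1789; each of the 9 set bits of 1789 can independently be on or off in c.
count = 2^9 = 512

Answer: 512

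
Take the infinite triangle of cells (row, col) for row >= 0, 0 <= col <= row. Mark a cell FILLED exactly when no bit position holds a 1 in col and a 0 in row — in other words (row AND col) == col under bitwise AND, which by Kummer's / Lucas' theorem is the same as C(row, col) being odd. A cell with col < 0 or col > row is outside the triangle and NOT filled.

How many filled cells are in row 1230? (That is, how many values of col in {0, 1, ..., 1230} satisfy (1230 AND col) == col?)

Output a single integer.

Answer: 64

Derivation:
1230 in binary = 10011001110
popcount(1230) = number of 1-bits in 10011001110 = 6
A col c satisfies (1230 AND c) == c iff every set bit of c is also set in 1230; each of the 6 set bits of 1230 can independently be on or off in c.
count = 2^6 = 64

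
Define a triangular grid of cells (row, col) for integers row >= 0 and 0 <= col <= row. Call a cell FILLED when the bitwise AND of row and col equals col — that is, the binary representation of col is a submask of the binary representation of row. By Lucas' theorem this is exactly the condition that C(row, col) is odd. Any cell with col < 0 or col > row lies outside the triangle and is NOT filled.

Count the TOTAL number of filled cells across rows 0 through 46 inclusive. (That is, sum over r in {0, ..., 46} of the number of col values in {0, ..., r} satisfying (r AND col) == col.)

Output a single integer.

Answer: 373

Derivation:
r0=0 pc0: +1 =1
r1=1 pc1: +2 =3
r2=10 pc1: +2 =5
r3=11 pc2: +4 =9
r4=100 pc1: +2 =11
r5=101 pc2: +4 =15
r6=110 pc2: +4 =19
r7=111 pc3: +8 =27
r8=1000 pc1: +2 =29
r9=1001 pc2: +4 =33
r10=1010 pc2: +4 =37
r11=1011 pc3: +8 =45
r12=1100 pc2: +4 =49
r13=1101 pc3: +8 =57
r14=1110 pc3: +8 =65
r15=1111 pc4: +16 =81
r16=10000 pc1: +2 =83
r17=10001 pc2: +4 =87
r18=10010 pc2: +4 =91
r19=10011 pc3: +8 =99
r20=10100 pc2: +4 =103
r21=10101 pc3: +8 =111
r22=10110 pc3: +8 =119
r23=10111 pc4: +16 =135
r24=11000 pc2: +4 =139
r25=11001 pc3: +8 =147
r26=11010 pc3: +8 =155
r27=11011 pc4: +16 =171
r28=11100 pc3: +8 =179
r29=11101 pc4: +16 =195
r30=11110 pc4: +16 =211
r31=11111 pc5: +32 =243
r32=100000 pc1: +2 =245
r33=100001 pc2: +4 =249
r34=100010 pc2: +4 =253
r35=100011 pc3: +8 =261
r36=100100 pc2: +4 =265
r37=100101 pc3: +8 =273
r38=100110 pc3: +8 =281
r39=100111 pc4: +16 =297
r40=101000 pc2: +4 =301
r41=101001 pc3: +8 =309
r42=101010 pc3: +8 =317
r43=101011 pc4: +16 =333
r44=101100 pc3: +8 =341
r45=101101 pc4: +16 =357
r46=101110 pc4: +16 =373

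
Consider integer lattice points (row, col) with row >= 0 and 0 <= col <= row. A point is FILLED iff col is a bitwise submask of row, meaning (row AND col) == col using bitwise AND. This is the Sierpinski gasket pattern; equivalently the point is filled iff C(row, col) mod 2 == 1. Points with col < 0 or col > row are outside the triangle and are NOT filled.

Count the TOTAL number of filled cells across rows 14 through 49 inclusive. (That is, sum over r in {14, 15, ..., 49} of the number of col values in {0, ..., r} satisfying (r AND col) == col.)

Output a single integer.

Answer: 360

Derivation:
r14=1110 pc3: +8 =8
r15=1111 pc4: +16 =24
r16=10000 pc1: +2 =26
r17=10001 pc2: +4 =30
r18=10010 pc2: +4 =34
r19=10011 pc3: +8 =42
r20=10100 pc2: +4 =46
r21=10101 pc3: +8 =54
r22=10110 pc3: +8 =62
r23=10111 pc4: +16 =78
r24=11000 pc2: +4 =82
r25=11001 pc3: +8 =90
r26=11010 pc3: +8 =98
r27=11011 pc4: +16 =114
r28=11100 pc3: +8 =122
r29=11101 pc4: +16 =138
r30=11110 pc4: +16 =154
r31=11111 pc5: +32 =186
r32=100000 pc1: +2 =188
r33=100001 pc2: +4 =192
r34=100010 pc2: +4 =196
r35=100011 pc3: +8 =204
r36=100100 pc2: +4 =208
r37=100101 pc3: +8 =216
r38=100110 pc3: +8 =224
r39=100111 pc4: +16 =240
r40=101000 pc2: +4 =244
r41=101001 pc3: +8 =252
r42=101010 pc3: +8 =260
r43=101011 pc4: +16 =276
r44=101100 pc3: +8 =284
r45=101101 pc4: +16 =300
r46=101110 pc4: +16 =316
r47=101111 pc5: +32 =348
r48=110000 pc2: +4 =352
r49=110001 pc3: +8 =360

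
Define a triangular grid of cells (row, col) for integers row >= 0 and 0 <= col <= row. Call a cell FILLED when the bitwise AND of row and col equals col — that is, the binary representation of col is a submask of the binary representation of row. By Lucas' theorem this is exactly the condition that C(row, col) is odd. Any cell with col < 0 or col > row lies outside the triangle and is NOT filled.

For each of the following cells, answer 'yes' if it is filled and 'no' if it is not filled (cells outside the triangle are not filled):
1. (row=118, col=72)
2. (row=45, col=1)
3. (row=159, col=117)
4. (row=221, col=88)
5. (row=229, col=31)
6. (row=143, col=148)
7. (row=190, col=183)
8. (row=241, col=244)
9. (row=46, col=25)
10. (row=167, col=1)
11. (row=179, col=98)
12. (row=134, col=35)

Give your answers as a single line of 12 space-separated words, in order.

(118,72): row=0b1110110, col=0b1001000, row AND col = 0b1000000 = 64; 64 != 72 -> empty
(45,1): row=0b101101, col=0b1, row AND col = 0b1 = 1; 1 == 1 -> filled
(159,117): row=0b10011111, col=0b1110101, row AND col = 0b10101 = 21; 21 != 117 -> empty
(221,88): row=0b11011101, col=0b1011000, row AND col = 0b1011000 = 88; 88 == 88 -> filled
(229,31): row=0b11100101, col=0b11111, row AND col = 0b101 = 5; 5 != 31 -> empty
(143,148): col outside [0, 143] -> not filled
(190,183): row=0b10111110, col=0b10110111, row AND col = 0b10110110 = 182; 182 != 183 -> empty
(241,244): col outside [0, 241] -> not filled
(46,25): row=0b101110, col=0b11001, row AND col = 0b1000 = 8; 8 != 25 -> empty
(167,1): row=0b10100111, col=0b1, row AND col = 0b1 = 1; 1 == 1 -> filled
(179,98): row=0b10110011, col=0b1100010, row AND col = 0b100010 = 34; 34 != 98 -> empty
(134,35): row=0b10000110, col=0b100011, row AND col = 0b10 = 2; 2 != 35 -> empty

Answer: no yes no yes no no no no no yes no no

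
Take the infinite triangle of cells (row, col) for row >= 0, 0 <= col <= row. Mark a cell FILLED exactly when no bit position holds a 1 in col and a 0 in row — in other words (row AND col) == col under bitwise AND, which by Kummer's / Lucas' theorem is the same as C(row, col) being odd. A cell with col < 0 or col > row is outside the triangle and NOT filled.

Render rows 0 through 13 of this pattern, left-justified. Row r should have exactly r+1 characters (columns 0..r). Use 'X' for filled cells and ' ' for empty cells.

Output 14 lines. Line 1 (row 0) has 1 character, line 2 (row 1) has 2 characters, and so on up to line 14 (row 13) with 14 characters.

r0=0: X
r1=1: XX
r2=10: X X
r3=11: XXXX
r4=100: X   X
r5=101: XX  XX
r6=110: X X X X
r7=111: XXXXXXXX
r8=1000: X       X
r9=1001: XX      XX
r10=1010: X X     X X
r11=1011: XXXX    XXXX
r12=1100: X   X   X   X
r13=1101: XX  XX  XX  XX

Answer: X
XX
X X
XXXX
X   X
XX  XX
X X X X
XXXXXXXX
X       X
XX      XX
X X     X X
XXXX    XXXX
X   X   X   X
XX  XX  XX  XX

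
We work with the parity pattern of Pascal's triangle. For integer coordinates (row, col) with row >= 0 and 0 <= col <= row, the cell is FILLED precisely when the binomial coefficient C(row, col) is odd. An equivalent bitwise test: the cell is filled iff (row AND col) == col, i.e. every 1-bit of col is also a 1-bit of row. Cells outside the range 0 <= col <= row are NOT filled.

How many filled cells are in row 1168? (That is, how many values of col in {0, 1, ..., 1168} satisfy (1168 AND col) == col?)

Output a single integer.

1168 in binary = 10010010000
popcount(1168) = number of 1-bits in 10010010000 = 3
A col c satisfies (1168 AND c) == c iff every set bit of c is also set in 1168; each of the 3 set bits of 1168 can independently be on or off in c.
count = 2^3 = 8

Answer: 8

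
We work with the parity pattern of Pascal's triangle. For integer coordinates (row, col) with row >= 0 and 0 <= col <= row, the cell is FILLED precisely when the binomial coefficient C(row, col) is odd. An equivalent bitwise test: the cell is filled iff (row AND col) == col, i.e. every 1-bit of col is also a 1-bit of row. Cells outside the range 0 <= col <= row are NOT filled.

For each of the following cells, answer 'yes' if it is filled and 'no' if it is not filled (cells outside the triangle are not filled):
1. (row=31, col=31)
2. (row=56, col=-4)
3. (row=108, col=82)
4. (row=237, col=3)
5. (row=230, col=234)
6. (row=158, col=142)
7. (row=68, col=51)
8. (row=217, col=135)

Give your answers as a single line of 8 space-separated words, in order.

(31,31): row=0b11111, col=0b11111, row AND col = 0b11111 = 31; 31 == 31 -> filled
(56,-4): col outside [0, 56] -> not filled
(108,82): row=0b1101100, col=0b1010010, row AND col = 0b1000000 = 64; 64 != 82 -> empty
(237,3): row=0b11101101, col=0b11, row AND col = 0b1 = 1; 1 != 3 -> empty
(230,234): col outside [0, 230] -> not filled
(158,142): row=0b10011110, col=0b10001110, row AND col = 0b10001110 = 142; 142 == 142 -> filled
(68,51): row=0b1000100, col=0b110011, row AND col = 0b0 = 0; 0 != 51 -> empty
(217,135): row=0b11011001, col=0b10000111, row AND col = 0b10000001 = 129; 129 != 135 -> empty

Answer: yes no no no no yes no no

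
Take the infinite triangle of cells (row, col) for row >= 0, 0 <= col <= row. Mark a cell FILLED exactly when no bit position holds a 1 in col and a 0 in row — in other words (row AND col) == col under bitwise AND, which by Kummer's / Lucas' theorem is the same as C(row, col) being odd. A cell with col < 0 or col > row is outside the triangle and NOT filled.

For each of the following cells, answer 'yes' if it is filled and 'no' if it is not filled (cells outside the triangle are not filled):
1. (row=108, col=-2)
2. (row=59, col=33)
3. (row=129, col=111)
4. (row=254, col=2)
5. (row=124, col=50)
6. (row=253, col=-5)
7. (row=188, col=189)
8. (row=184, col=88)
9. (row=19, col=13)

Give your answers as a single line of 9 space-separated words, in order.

(108,-2): col outside [0, 108] -> not filled
(59,33): row=0b111011, col=0b100001, row AND col = 0b100001 = 33; 33 == 33 -> filled
(129,111): row=0b10000001, col=0b1101111, row AND col = 0b1 = 1; 1 != 111 -> empty
(254,2): row=0b11111110, col=0b10, row AND col = 0b10 = 2; 2 == 2 -> filled
(124,50): row=0b1111100, col=0b110010, row AND col = 0b110000 = 48; 48 != 50 -> empty
(253,-5): col outside [0, 253] -> not filled
(188,189): col outside [0, 188] -> not filled
(184,88): row=0b10111000, col=0b1011000, row AND col = 0b11000 = 24; 24 != 88 -> empty
(19,13): row=0b10011, col=0b1101, row AND col = 0b1 = 1; 1 != 13 -> empty

Answer: no yes no yes no no no no no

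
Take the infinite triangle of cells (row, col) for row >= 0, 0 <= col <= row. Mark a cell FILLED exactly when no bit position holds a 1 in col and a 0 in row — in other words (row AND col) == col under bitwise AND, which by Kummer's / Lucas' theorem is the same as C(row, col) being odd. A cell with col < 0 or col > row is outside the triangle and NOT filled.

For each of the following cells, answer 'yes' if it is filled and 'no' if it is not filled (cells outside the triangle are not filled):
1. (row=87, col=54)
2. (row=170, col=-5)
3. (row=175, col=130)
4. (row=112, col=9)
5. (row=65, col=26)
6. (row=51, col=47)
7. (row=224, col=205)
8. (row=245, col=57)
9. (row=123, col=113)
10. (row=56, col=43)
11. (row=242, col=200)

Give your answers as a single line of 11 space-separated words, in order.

(87,54): row=0b1010111, col=0b110110, row AND col = 0b10110 = 22; 22 != 54 -> empty
(170,-5): col outside [0, 170] -> not filled
(175,130): row=0b10101111, col=0b10000010, row AND col = 0b10000010 = 130; 130 == 130 -> filled
(112,9): row=0b1110000, col=0b1001, row AND col = 0b0 = 0; 0 != 9 -> empty
(65,26): row=0b1000001, col=0b11010, row AND col = 0b0 = 0; 0 != 26 -> empty
(51,47): row=0b110011, col=0b101111, row AND col = 0b100011 = 35; 35 != 47 -> empty
(224,205): row=0b11100000, col=0b11001101, row AND col = 0b11000000 = 192; 192 != 205 -> empty
(245,57): row=0b11110101, col=0b111001, row AND col = 0b110001 = 49; 49 != 57 -> empty
(123,113): row=0b1111011, col=0b1110001, row AND col = 0b1110001 = 113; 113 == 113 -> filled
(56,43): row=0b111000, col=0b101011, row AND col = 0b101000 = 40; 40 != 43 -> empty
(242,200): row=0b11110010, col=0b11001000, row AND col = 0b11000000 = 192; 192 != 200 -> empty

Answer: no no yes no no no no no yes no no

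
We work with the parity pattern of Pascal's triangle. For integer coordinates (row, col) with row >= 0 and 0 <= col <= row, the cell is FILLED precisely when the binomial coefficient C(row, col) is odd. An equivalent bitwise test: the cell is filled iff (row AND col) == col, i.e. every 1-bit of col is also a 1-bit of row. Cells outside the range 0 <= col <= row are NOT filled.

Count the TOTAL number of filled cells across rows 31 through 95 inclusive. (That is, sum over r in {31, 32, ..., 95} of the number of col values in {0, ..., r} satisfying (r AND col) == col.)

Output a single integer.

r31=11111 pc5: +32 =32
r32=100000 pc1: +2 =34
r33=100001 pc2: +4 =38
r34=100010 pc2: +4 =42
r35=100011 pc3: +8 =50
r36=100100 pc2: +4 =54
r37=100101 pc3: +8 =62
r38=100110 pc3: +8 =70
r39=100111 pc4: +16 =86
r40=101000 pc2: +4 =90
r41=101001 pc3: +8 =98
r42=101010 pc3: +8 =106
r43=101011 pc4: +16 =122
r44=101100 pc3: +8 =130
r45=101101 pc4: +16 =146
r46=101110 pc4: +16 =162
r47=101111 pc5: +32 =194
r48=110000 pc2: +4 =198
r49=110001 pc3: +8 =206
r50=110010 pc3: +8 =214
r51=110011 pc4: +16 =230
r52=110100 pc3: +8 =238
r53=110101 pc4: +16 =254
r54=110110 pc4: +16 =270
r55=110111 pc5: +32 =302
r56=111000 pc3: +8 =310
r57=111001 pc4: +16 =326
r58=111010 pc4: +16 =342
r59=111011 pc5: +32 =374
r60=111100 pc4: +16 =390
r61=111101 pc5: +32 =422
r62=111110 pc5: +32 =454
r63=111111 pc6: +64 =518
r64=1000000 pc1: +2 =520
r65=1000001 pc2: +4 =524
r66=1000010 pc2: +4 =528
r67=1000011 pc3: +8 =536
r68=1000100 pc2: +4 =540
r69=1000101 pc3: +8 =548
r70=1000110 pc3: +8 =556
r71=1000111 pc4: +16 =572
r72=1001000 pc2: +4 =576
r73=1001001 pc3: +8 =584
r74=1001010 pc3: +8 =592
r75=1001011 pc4: +16 =608
r76=1001100 pc3: +8 =616
r77=1001101 pc4: +16 =632
r78=1001110 pc4: +16 =648
r79=1001111 pc5: +32 =680
r80=1010000 pc2: +4 =684
r81=1010001 pc3: +8 =692
r82=1010010 pc3: +8 =700
r83=1010011 pc4: +16 =716
r84=1010100 pc3: +8 =724
r85=1010101 pc4: +16 =740
r86=1010110 pc4: +16 =756
r87=1010111 pc5: +32 =788
r88=1011000 pc3: +8 =796
r89=1011001 pc4: +16 =812
r90=1011010 pc4: +16 =828
r91=1011011 pc5: +32 =860
r92=1011100 pc4: +16 =876
r93=1011101 pc5: +32 =908
r94=1011110 pc5: +32 =940
r95=1011111 pc6: +64 =1004

Answer: 1004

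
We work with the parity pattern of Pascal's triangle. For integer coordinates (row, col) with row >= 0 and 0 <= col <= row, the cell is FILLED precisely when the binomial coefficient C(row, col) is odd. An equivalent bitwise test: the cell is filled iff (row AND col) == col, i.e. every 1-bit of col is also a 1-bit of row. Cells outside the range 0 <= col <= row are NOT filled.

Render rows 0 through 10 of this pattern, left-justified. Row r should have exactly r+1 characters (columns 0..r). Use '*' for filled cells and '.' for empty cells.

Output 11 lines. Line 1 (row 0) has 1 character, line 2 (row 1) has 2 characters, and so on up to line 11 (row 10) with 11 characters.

Answer: *
**
*.*
****
*...*
**..**
*.*.*.*
********
*.......*
**......**
*.*.....*.*

Derivation:
r0=0: *
r1=1: **
r2=10: *.*
r3=11: ****
r4=100: *...*
r5=101: **..**
r6=110: *.*.*.*
r7=111: ********
r8=1000: *.......*
r9=1001: **......**
r10=1010: *.*.....*.*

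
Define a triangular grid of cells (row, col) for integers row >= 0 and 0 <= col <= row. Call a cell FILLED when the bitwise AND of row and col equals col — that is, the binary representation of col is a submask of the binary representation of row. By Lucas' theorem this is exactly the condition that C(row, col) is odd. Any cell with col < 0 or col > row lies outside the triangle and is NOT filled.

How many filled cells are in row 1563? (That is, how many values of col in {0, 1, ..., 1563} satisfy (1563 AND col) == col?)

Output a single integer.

Answer: 64

Derivation:
1563 in binary = 11000011011
popcount(1563) = number of 1-bits in 11000011011 = 6
A col c satisfies (1563 AND c) == c iff every set bit of c is also set in 1563; each of the 6 set bits of 1563 can independently be on or off in c.
count = 2^6 = 64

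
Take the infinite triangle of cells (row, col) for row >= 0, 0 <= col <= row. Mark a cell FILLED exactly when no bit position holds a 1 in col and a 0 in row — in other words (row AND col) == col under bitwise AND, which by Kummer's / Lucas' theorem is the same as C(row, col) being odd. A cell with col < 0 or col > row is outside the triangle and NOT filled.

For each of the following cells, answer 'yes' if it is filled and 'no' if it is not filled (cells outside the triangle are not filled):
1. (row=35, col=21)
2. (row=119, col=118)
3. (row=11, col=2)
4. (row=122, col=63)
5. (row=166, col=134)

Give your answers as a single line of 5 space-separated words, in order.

(35,21): row=0b100011, col=0b10101, row AND col = 0b1 = 1; 1 != 21 -> empty
(119,118): row=0b1110111, col=0b1110110, row AND col = 0b1110110 = 118; 118 == 118 -> filled
(11,2): row=0b1011, col=0b10, row AND col = 0b10 = 2; 2 == 2 -> filled
(122,63): row=0b1111010, col=0b111111, row AND col = 0b111010 = 58; 58 != 63 -> empty
(166,134): row=0b10100110, col=0b10000110, row AND col = 0b10000110 = 134; 134 == 134 -> filled

Answer: no yes yes no yes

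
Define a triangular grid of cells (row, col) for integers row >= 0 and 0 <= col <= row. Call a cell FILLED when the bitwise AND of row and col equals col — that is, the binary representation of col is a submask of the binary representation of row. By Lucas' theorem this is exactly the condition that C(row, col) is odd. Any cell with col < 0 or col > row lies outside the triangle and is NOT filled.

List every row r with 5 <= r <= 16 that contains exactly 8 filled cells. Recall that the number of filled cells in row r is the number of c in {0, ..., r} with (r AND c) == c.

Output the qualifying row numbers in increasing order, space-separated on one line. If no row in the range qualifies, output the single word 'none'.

Answer: 7 11 13 14

Derivation:
Row r has 2^popcount(r) filled cells, so we need popcount(r) = log2(8) = 3.
Scan r = 5..16 and keep those with exactly 3 one-bits:
r=5=101 popcount=2 -> skip
r=6=110 popcount=2 -> skip
r=7=111 popcount=3 -> KEEP
r=8=1000 popcount=1 -> skip
r=9=1001 popcount=2 -> skip
r=10=1010 popcount=2 -> skip
r=11=1011 popcount=3 -> KEEP
r=12=1100 popcount=2 -> skip
r=13=1101 popcount=3 -> KEEP
r=14=1110 popcount=3 -> KEEP
r=15=1111 popcount=4 -> skip
r=16=10000 popcount=1 -> skip
Kept rows: 7 11 13 14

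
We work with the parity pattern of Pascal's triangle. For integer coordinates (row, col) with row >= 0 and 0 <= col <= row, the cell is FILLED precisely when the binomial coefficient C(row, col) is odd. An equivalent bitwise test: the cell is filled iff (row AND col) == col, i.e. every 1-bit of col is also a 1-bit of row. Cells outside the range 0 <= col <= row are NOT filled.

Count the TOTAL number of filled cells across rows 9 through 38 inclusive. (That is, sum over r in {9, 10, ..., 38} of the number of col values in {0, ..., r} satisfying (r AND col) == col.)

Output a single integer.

r9=1001 pc2: +4 =4
r10=1010 pc2: +4 =8
r11=1011 pc3: +8 =16
r12=1100 pc2: +4 =20
r13=1101 pc3: +8 =28
r14=1110 pc3: +8 =36
r15=1111 pc4: +16 =52
r16=10000 pc1: +2 =54
r17=10001 pc2: +4 =58
r18=10010 pc2: +4 =62
r19=10011 pc3: +8 =70
r20=10100 pc2: +4 =74
r21=10101 pc3: +8 =82
r22=10110 pc3: +8 =90
r23=10111 pc4: +16 =106
r24=11000 pc2: +4 =110
r25=11001 pc3: +8 =118
r26=11010 pc3: +8 =126
r27=11011 pc4: +16 =142
r28=11100 pc3: +8 =150
r29=11101 pc4: +16 =166
r30=11110 pc4: +16 =182
r31=11111 pc5: +32 =214
r32=100000 pc1: +2 =216
r33=100001 pc2: +4 =220
r34=100010 pc2: +4 =224
r35=100011 pc3: +8 =232
r36=100100 pc2: +4 =236
r37=100101 pc3: +8 =244
r38=100110 pc3: +8 =252

Answer: 252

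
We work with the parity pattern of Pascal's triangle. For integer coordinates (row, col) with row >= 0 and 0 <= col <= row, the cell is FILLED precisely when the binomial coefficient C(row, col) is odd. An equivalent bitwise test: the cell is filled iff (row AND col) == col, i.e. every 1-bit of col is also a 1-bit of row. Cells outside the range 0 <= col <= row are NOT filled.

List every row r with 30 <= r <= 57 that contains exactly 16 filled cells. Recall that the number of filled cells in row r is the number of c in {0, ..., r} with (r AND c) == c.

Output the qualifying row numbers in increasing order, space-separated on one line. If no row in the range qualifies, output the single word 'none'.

Answer: 30 39 43 45 46 51 53 54 57

Derivation:
Row r has 2^popcount(r) filled cells, so we need popcount(r) = log2(16) = 4.
Scan r = 30..57 and keep those with exactly 4 one-bits:
r=30=11110 popcount=4 -> KEEP
r=31=11111 popcount=5 -> skip
r=32=100000 popcount=1 -> skip
r=33=100001 popcount=2 -> skip
r=34=100010 popcount=2 -> skip
r=35=100011 popcount=3 -> skip
r=36=100100 popcount=2 -> skip
r=37=100101 popcount=3 -> skip
r=38=100110 popcount=3 -> skip
r=39=100111 popcount=4 -> KEEP
r=40=101000 popcount=2 -> skip
r=41=101001 popcount=3 -> skip
r=42=101010 popcount=3 -> skip
r=43=101011 popcount=4 -> KEEP
r=44=101100 popcount=3 -> skip
r=45=101101 popcount=4 -> KEEP
r=46=101110 popcount=4 -> KEEP
r=47=101111 popcount=5 -> skip
r=48=110000 popcount=2 -> skip
r=49=110001 popcount=3 -> skip
r=50=110010 popcount=3 -> skip
r=51=110011 popcount=4 -> KEEP
r=52=110100 popcount=3 -> skip
r=53=110101 popcount=4 -> KEEP
r=54=110110 popcount=4 -> KEEP
r=55=110111 popcount=5 -> skip
r=56=111000 popcount=3 -> skip
r=57=111001 popcount=4 -> KEEP
Kept rows: 30 39 43 45 46 51 53 54 57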